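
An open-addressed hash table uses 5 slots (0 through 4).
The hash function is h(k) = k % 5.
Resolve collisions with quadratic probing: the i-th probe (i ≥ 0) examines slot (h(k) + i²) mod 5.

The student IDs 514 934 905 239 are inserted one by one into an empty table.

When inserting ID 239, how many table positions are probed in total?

514 hashes to 4; slot 4 is free -> place at 4.
934 hashes to 4; 4 taken -> place at 0.
905 hashes to 0; 0 taken -> place at 1.
239 hashes to 4; 4,0 taken -> place at 3.
Table: [934, 905, ., 239, 514]

3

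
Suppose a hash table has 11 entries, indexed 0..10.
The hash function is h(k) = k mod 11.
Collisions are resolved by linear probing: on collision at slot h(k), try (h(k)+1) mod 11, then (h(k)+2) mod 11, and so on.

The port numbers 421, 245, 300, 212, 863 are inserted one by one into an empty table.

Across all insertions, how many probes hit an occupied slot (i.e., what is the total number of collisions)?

8

421 hashes to 3; slot 3 is free → place at 3.
245 hashes to 3; 3 taken → place at 4.
300 hashes to 3; 3,4 taken → place at 5.
212 hashes to 3; 3,4,5 taken → place at 6.
863 hashes to 5; 5,6 taken → place at 7.
Table: [_, _, _, 421, 245, 300, 212, 863, _, _, _]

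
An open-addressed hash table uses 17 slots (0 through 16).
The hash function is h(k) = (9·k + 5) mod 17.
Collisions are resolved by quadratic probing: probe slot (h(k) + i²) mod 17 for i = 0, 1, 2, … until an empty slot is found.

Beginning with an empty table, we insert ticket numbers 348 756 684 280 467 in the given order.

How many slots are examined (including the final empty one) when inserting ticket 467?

4

348 hashes to 9; slot 9 is free -> place at 9.
756 hashes to 9; 9 taken -> place at 10.
684 hashes to 7; slot 7 is free -> place at 7.
280 hashes to 9; 9,10 taken -> place at 13.
467 hashes to 9; 9,10,13 taken -> place at 1.
Table: [∅, 467, ∅, ∅, ∅, ∅, ∅, 684, ∅, 348, 756, ∅, ∅, 280, ∅, ∅, ∅]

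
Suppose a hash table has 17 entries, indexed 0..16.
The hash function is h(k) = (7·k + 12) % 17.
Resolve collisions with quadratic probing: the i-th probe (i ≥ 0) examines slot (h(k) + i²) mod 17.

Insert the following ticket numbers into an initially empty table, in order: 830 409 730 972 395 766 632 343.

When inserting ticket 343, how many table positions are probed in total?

5

Insert 830: h=8, slot 8 empty => index 8.
Insert 409: h=2, slot 2 empty => index 2.
Insert 730: h=5, slot 5 empty => index 5.
Insert 972: h=16, slot 16 empty => index 16.
Insert 395: h=6, slot 6 empty => index 6.
Insert 766: h=2, slot 2 occupied => index 3.
Insert 632: h=16, slot 16 occupied => index 0.
Insert 343: h=16, slots 16,0,3,8 occupied => index 15.
Table: [632, ∅, 409, 766, ∅, 730, 395, ∅, 830, ∅, ∅, ∅, ∅, ∅, ∅, 343, 972]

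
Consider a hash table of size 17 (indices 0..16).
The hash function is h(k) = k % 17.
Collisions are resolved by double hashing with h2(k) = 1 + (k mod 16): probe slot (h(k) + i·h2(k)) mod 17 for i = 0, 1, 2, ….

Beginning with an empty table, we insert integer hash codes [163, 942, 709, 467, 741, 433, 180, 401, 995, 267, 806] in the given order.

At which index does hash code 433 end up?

14

163: h=10 => slot 10
942: h=7 => slot 7
709: h=12 => slot 12
467: h=8 => slot 8
741: h=10, h2=6, probe 10,16 => slot 16
433: h=8, h2=2, probe 8,10,12,14 => slot 14
180: h=10, h2=5, probe 10,15 => slot 15
401: h=10, h2=2, probe 10,12,14,16,1 => slot 1
995: h=9 => slot 9
267: h=12, h2=12, probe 12,7,2 => slot 2
806: h=7, h2=7, probe 7,14,4 => slot 4
Table: [., 401, 267, ., 806, ., ., 942, 467, 995, 163, ., 709, ., 433, 180, 741]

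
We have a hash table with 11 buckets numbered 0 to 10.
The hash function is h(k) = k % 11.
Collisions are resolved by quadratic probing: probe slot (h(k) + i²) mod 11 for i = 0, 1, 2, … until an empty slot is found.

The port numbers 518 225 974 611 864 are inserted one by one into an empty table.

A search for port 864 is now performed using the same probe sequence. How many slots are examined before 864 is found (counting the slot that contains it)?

3

518 hashes to 1; slot 1 is free => place at 1.
225 hashes to 5; slot 5 is free => place at 5.
974 hashes to 6; slot 6 is free => place at 6.
611 hashes to 6; 6 taken => place at 7.
864 hashes to 6; 6,7 taken => place at 10.
Table: [-, 518, -, -, -, 225, 974, 611, -, -, 864]
Lookup 864: h=6, probe 6,7,10 → found at 10.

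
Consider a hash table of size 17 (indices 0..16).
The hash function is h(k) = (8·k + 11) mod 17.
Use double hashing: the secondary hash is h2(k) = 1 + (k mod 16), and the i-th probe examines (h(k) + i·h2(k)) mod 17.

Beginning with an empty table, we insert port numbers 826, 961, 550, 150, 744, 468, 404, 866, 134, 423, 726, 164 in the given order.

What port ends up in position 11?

423

Insert 826: h=6, slot 6 empty -> index 6.
Insert 961: h=15, slot 15 empty -> index 15.
Insert 550: h=8, slot 8 empty -> index 8.
Insert 150: h=4, slot 4 empty -> index 4.
Insert 744: h=13, slot 13 empty -> index 13.
Insert 468: h=15, h2=5, slot 15 occupied -> index 3.
Insert 404: h=13, h2=5, slot 13 occupied -> index 1.
Insert 866: h=3, h2=3, slots 3,6 occupied -> index 9.
Insert 134: h=12, slot 12 empty -> index 12.
Insert 423: h=12, h2=8, slots 12,3 occupied -> index 11.
Insert 726: h=5, slot 5 empty -> index 5.
Insert 164: h=14, slot 14 empty -> index 14.
Table: [∅, 404, ∅, 468, 150, 726, 826, ∅, 550, 866, ∅, 423, 134, 744, 164, 961, ∅]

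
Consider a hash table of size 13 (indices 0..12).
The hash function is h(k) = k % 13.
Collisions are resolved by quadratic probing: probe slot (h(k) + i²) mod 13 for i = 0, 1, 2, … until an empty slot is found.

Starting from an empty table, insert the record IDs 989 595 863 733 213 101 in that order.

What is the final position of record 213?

9

989: h=1 -> slot 1
595: h=10 -> slot 10
863: h=5 -> slot 5
733: h=5, probe 5,6 -> slot 6
213: h=5, probe 5,6,9 -> slot 9
101: h=10, probe 10,11 -> slot 11
Table: [-, 989, -, -, -, 863, 733, -, -, 213, 595, 101, -]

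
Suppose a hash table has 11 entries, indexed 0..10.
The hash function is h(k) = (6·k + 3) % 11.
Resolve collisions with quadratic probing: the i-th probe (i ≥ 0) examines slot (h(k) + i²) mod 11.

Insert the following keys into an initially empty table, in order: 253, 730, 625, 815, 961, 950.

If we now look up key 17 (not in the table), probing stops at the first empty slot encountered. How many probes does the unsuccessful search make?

2

Insert 253: h=3, slot 3 empty -> index 3.
Insert 730: h=5, slot 5 empty -> index 5.
Insert 625: h=2, slot 2 empty -> index 2.
Insert 815: h=9, slot 9 empty -> index 9.
Insert 961: h=5, slot 5 occupied -> index 6.
Insert 950: h=5, slots 5,6,9,3 occupied -> index 10.
Table: [-, -, 625, 253, -, 730, 961, -, -, 815, 950]
Lookup 17: h=6, probe 6,7 → slot 7 empty, not found.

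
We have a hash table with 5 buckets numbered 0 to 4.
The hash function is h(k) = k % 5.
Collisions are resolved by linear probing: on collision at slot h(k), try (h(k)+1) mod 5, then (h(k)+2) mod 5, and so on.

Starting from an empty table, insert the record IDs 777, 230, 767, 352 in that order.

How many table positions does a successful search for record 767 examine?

2

Insert 777: h=2, slot 2 empty => index 2.
Insert 230: h=0, slot 0 empty => index 0.
Insert 767: h=2, slot 2 occupied => index 3.
Insert 352: h=2, slots 2,3 occupied => index 4.
Table: [230, -, 777, 767, 352]
Lookup 767: h=2, probe 2,3 → found at 3.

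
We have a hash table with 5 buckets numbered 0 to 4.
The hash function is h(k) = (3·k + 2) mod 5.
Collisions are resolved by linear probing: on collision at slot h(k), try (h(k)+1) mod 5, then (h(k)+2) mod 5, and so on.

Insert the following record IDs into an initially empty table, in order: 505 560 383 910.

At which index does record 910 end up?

4

505: h=2 -> slot 2
560: h=2, probe 2,3 -> slot 3
383: h=1 -> slot 1
910: h=2, probe 2,3,4 -> slot 4
Table: [—, 383, 505, 560, 910]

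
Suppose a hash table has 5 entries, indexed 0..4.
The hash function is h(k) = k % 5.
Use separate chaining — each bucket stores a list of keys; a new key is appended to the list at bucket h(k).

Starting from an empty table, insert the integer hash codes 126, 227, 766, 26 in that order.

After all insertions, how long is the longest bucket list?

3

Insert 126: h=1, bucket 1 empty -> new chain.
Insert 227: h=2, bucket 2 empty -> new chain.
Insert 766: h=1, bucket 1 nonempty -> append to chain.
Insert 26: h=1, bucket 1 nonempty -> append to chain.
Final buckets:
0: -
1: 126 -> 766 -> 26
2: 227
3: -
4: -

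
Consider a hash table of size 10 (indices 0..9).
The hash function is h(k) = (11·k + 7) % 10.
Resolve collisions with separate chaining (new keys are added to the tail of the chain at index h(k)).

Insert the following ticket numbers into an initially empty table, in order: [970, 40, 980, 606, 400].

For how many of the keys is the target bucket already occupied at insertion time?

Insert 970: h=7, bucket 7 empty → new chain.
Insert 40: h=7, bucket 7 nonempty → append to chain.
Insert 980: h=7, bucket 7 nonempty → append to chain.
Insert 606: h=3, bucket 3 empty → new chain.
Insert 400: h=7, bucket 7 nonempty → append to chain.
Final buckets:
0: ∅
1: ∅
2: ∅
3: 606
4: ∅
5: ∅
6: ∅
7: 970 -> 40 -> 980 -> 400
8: ∅
9: ∅

3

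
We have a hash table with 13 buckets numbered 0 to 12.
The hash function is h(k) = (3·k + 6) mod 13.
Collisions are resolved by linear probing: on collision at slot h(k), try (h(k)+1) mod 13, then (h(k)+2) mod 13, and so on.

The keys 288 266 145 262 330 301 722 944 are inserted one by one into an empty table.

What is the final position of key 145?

0

288 hashes to 12; slot 12 is free → place at 12.
266 hashes to 11; slot 11 is free → place at 11.
145 hashes to 12; 12 taken → place at 0.
262 hashes to 12; 12,0 taken → place at 1.
330 hashes to 8; slot 8 is free → place at 8.
301 hashes to 12; 12,0,1 taken → place at 2.
722 hashes to 1; 1,2 taken → place at 3.
944 hashes to 4; slot 4 is free → place at 4.
Table: [145, 262, 301, 722, 944, ∅, ∅, ∅, 330, ∅, ∅, 266, 288]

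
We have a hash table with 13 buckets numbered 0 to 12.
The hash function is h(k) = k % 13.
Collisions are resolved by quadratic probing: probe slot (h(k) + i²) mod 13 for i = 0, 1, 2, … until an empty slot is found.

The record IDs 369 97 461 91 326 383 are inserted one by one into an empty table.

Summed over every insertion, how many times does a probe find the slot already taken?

369: h=5 → slot 5
97: h=6 → slot 6
461: h=6, probe 6,7 → slot 7
91: h=0 → slot 0
326: h=1 → slot 1
383: h=6, probe 6,7,10 → slot 10
Table: [91, 326, _, _, _, 369, 97, 461, _, _, 383, _, _]

3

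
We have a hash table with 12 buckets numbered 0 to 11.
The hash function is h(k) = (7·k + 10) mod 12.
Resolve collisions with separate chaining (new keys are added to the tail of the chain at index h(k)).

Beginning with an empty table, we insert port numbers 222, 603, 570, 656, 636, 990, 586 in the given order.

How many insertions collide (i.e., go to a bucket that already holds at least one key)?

2

Insert 222: h=4, bucket 4 empty -> new chain.
Insert 603: h=7, bucket 7 empty -> new chain.
Insert 570: h=4, bucket 4 nonempty -> append to chain.
Insert 656: h=6, bucket 6 empty -> new chain.
Insert 636: h=10, bucket 10 empty -> new chain.
Insert 990: h=4, bucket 4 nonempty -> append to chain.
Insert 586: h=8, bucket 8 empty -> new chain.
Final buckets:
0: .
1: .
2: .
3: .
4: 222 -> 570 -> 990
5: .
6: 656
7: 603
8: 586
9: .
10: 636
11: .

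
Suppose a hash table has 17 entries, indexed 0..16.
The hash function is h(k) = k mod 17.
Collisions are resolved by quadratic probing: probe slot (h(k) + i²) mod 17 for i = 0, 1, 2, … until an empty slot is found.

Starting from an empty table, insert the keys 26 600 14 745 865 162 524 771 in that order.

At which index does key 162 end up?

10

26 hashes to 9; slot 9 is free → place at 9.
600 hashes to 5; slot 5 is free → place at 5.
14 hashes to 14; slot 14 is free → place at 14.
745 hashes to 14; 14 taken → place at 15.
865 hashes to 15; 15 taken → place at 16.
162 hashes to 9; 9 taken → place at 10.
524 hashes to 14; 14,15 taken → place at 1.
771 hashes to 6; slot 6 is free → place at 6.
Table: [-, 524, -, -, -, 600, 771, -, -, 26, 162, -, -, -, 14, 745, 865]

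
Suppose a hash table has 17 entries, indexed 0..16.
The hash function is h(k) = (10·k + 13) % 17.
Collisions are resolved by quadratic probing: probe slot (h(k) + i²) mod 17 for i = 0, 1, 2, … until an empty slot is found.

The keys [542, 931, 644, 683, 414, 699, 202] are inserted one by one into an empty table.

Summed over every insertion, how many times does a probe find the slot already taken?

Insert 542: h=10, slot 10 empty => index 10.
Insert 931: h=7, slot 7 empty => index 7.
Insert 644: h=10, slot 10 occupied => index 11.
Insert 683: h=9, slot 9 empty => index 9.
Insert 414: h=5, slot 5 empty => index 5.
Insert 699: h=16, slot 16 empty => index 16.
Insert 202: h=10, slots 10,11 occupied => index 14.
Table: [—, —, —, —, —, 414, —, 931, —, 683, 542, 644, —, —, 202, —, 699]

3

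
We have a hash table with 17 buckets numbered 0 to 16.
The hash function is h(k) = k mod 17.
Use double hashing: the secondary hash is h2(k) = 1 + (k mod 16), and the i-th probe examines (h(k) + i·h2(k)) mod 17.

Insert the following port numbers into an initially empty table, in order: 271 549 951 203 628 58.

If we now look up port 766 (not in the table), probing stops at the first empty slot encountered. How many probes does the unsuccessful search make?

271 hashes to 16; slot 16 is free → place at 16.
549 hashes to 5; slot 5 is free → place at 5.
951 hashes to 16, h2=8; 16 taken → place at 7.
203 hashes to 16, h2=12; 16 taken → place at 11.
628 hashes to 16, h2=5; 16 taken → place at 4.
58 hashes to 7, h2=11; 7 taken → place at 1.
Table: [-, 58, -, -, 628, 549, -, 951, -, -, -, 203, -, -, -, -, 271]
Lookup 766: h=1, h2=15, probe 1,16,14 → slot 14 empty, not found.

3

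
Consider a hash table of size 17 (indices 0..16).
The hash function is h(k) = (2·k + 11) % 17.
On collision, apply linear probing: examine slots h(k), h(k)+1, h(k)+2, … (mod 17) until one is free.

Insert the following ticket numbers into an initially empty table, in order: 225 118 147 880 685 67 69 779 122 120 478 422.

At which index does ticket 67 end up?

Insert 225: h=2, slot 2 empty => index 2.
Insert 118: h=9, slot 9 empty => index 9.
Insert 147: h=16, slot 16 empty => index 16.
Insert 880: h=3, slot 3 empty => index 3.
Insert 685: h=4, slot 4 empty => index 4.
Insert 67: h=9, slot 9 occupied => index 10.
Insert 69: h=13, slot 13 empty => index 13.
Insert 779: h=5, slot 5 empty => index 5.
Insert 122: h=0, slot 0 empty => index 0.
Insert 120: h=13, slot 13 occupied => index 14.
Insert 478: h=15, slot 15 empty => index 15.
Insert 422: h=5, slot 5 occupied => index 6.
Table: [122, -, 225, 880, 685, 779, 422, -, -, 118, 67, -, -, 69, 120, 478, 147]

10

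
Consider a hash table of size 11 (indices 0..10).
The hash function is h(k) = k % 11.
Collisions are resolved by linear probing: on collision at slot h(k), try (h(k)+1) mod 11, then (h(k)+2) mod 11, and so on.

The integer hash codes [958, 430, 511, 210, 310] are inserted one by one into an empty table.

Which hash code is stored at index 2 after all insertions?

958: h=1 -> slot 1
430: h=1, probe 1,2 -> slot 2
511: h=5 -> slot 5
210: h=1, probe 1,2,3 -> slot 3
310: h=2, probe 2,3,4 -> slot 4
Table: [-, 958, 430, 210, 310, 511, -, -, -, -, -]

430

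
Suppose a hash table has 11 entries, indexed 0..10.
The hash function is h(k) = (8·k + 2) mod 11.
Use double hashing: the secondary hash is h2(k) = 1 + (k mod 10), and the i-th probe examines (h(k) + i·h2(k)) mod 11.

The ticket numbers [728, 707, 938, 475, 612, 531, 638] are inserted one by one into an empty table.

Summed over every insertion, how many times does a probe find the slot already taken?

728 hashes to 7; slot 7 is free => place at 7.
707 hashes to 4; slot 4 is free => place at 4.
938 hashes to 4, h2=9; 4 taken => place at 2.
475 hashes to 7, h2=6; 7,2 taken => place at 8.
612 hashes to 3; slot 3 is free => place at 3.
531 hashes to 4, h2=2; 4 taken => place at 6.
638 hashes to 2, h2=9; 2 taken => place at 0.
Table: [638, -, 938, 612, 707, -, 531, 728, 475, -, -]

5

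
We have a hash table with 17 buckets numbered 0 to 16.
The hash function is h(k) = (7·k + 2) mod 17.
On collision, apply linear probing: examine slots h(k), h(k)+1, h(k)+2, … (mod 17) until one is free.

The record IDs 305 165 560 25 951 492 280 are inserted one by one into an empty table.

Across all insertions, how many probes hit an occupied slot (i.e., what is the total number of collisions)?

7

Insert 305: h=12, slot 12 empty => index 12.
Insert 165: h=1, slot 1 empty => index 1.
Insert 560: h=12, slot 12 occupied => index 13.
Insert 25: h=7, slot 7 empty => index 7.
Insert 951: h=12, slots 12,13 occupied => index 14.
Insert 492: h=12, slots 12,13,14 occupied => index 15.
Insert 280: h=7, slot 7 occupied => index 8.
Table: [—, 165, —, —, —, —, —, 25, 280, —, —, —, 305, 560, 951, 492, —]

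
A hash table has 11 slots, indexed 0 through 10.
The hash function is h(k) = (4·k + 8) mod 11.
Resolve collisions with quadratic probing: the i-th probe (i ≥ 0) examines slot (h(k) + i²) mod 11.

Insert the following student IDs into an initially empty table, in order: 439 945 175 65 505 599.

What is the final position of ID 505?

9

439 hashes to 4; slot 4 is free → place at 4.
945 hashes to 4; 4 taken → place at 5.
175 hashes to 4; 4,5 taken → place at 8.
65 hashes to 4; 4,5,8 taken → place at 2.
505 hashes to 4; 4,5,8,2 taken → place at 9.
599 hashes to 6; slot 6 is free → place at 6.
Table: [—, —, 65, —, 439, 945, 599, —, 175, 505, —]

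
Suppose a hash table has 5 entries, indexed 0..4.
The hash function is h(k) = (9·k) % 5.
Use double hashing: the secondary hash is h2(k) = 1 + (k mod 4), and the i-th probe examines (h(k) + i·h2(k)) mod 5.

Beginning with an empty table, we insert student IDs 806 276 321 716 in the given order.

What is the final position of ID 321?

806: h=4 -> slot 4
276: h=4, h2=1, probe 4,0 -> slot 0
321: h=4, h2=2, probe 4,1 -> slot 1
716: h=4, h2=1, probe 4,0,1,2 -> slot 2
Table: [276, 321, 716, ., 806]

1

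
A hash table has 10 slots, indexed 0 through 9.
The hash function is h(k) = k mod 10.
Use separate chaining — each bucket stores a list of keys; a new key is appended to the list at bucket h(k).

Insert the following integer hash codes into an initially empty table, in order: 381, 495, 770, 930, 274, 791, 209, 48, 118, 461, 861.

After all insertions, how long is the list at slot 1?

4

381 -> bucket 1
495 -> bucket 5
770 -> bucket 0
930 -> bucket 0 (collision)
274 -> bucket 4
791 -> bucket 1 (collision)
209 -> bucket 9
48 -> bucket 8
118 -> bucket 8 (collision)
461 -> bucket 1 (collision)
861 -> bucket 1 (collision)
Final buckets:
0: 770 -> 930
1: 381 -> 791 -> 461 -> 861
2: —
3: —
4: 274
5: 495
6: —
7: —
8: 48 -> 118
9: 209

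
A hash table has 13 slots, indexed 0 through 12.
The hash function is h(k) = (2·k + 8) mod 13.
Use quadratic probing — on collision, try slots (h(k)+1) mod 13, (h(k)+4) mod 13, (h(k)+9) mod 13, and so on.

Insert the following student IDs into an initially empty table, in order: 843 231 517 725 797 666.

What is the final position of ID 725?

Insert 843: h=4, slot 4 empty -> index 4.
Insert 231: h=2, slot 2 empty -> index 2.
Insert 517: h=2, slot 2 occupied -> index 3.
Insert 725: h=2, slots 2,3 occupied -> index 6.
Insert 797: h=3, slots 3,4 occupied -> index 7.
Insert 666: h=1, slot 1 empty -> index 1.
Table: [_, 666, 231, 517, 843, _, 725, 797, _, _, _, _, _]

6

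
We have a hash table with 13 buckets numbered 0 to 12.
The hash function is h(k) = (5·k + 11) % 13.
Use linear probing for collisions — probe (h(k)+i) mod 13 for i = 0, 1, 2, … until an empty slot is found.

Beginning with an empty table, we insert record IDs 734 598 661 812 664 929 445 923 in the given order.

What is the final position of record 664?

4

734: h=2 => slot 2
598: h=11 => slot 11
661: h=1 => slot 1
812: h=2, probe 2,3 => slot 3
664: h=3, probe 3,4 => slot 4
929: h=2, probe 2,3,4,5 => slot 5
445: h=0 => slot 0
923: h=11, probe 11,12 => slot 12
Table: [445, 661, 734, 812, 664, 929, —, —, —, —, —, 598, 923]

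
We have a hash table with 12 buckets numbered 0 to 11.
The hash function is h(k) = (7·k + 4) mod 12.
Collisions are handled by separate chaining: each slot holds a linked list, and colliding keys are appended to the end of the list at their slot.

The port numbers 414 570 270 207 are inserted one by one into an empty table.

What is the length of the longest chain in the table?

3

414 -> bucket 10
570 -> bucket 10 (collision)
270 -> bucket 10 (collision)
207 -> bucket 1
Final buckets:
0: —
1: 207
2: —
3: —
4: —
5: —
6: —
7: —
8: —
9: —
10: 414 -> 570 -> 270
11: —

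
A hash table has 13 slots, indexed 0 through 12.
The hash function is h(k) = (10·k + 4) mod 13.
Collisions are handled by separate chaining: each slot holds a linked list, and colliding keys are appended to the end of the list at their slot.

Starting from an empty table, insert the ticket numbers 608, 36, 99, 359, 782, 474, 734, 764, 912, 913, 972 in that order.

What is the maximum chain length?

4

Insert 608: h=0, bucket 0 empty → new chain.
Insert 36: h=0, bucket 0 nonempty → append to chain.
Insert 99: h=6, bucket 6 empty → new chain.
Insert 359: h=6, bucket 6 nonempty → append to chain.
Insert 782: h=11, bucket 11 empty → new chain.
Insert 474: h=12, bucket 12 empty → new chain.
Insert 734: h=12, bucket 12 nonempty → append to chain.
Insert 764: h=0, bucket 0 nonempty → append to chain.
Insert 912: h=11, bucket 11 nonempty → append to chain.
Insert 913: h=8, bucket 8 empty → new chain.
Insert 972: h=0, bucket 0 nonempty → append to chain.
Final buckets:
0: 608 -> 36 -> 764 -> 972
1: .
2: .
3: .
4: .
5: .
6: 99 -> 359
7: .
8: 913
9: .
10: .
11: 782 -> 912
12: 474 -> 734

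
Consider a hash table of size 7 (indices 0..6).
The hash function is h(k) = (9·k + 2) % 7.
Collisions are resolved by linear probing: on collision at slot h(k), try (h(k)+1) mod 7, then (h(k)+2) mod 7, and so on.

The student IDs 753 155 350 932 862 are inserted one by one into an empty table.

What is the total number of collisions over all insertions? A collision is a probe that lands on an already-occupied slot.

Insert 753: h=3, slot 3 empty => index 3.
Insert 155: h=4, slot 4 empty => index 4.
Insert 350: h=2, slot 2 empty => index 2.
Insert 932: h=4, slot 4 occupied => index 5.
Insert 862: h=4, slots 4,5 occupied => index 6.
Table: [-, -, 350, 753, 155, 932, 862]

3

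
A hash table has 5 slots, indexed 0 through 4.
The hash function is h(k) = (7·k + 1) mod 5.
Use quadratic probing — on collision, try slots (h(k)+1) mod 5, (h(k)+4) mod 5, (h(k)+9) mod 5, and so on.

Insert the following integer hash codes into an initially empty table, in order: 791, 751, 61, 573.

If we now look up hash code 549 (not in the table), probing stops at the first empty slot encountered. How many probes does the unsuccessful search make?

791 hashes to 3; slot 3 is free → place at 3.
751 hashes to 3; 3 taken → place at 4.
61 hashes to 3; 3,4 taken → place at 2.
573 hashes to 2; 2,3 taken → place at 1.
Table: [∅, 573, 61, 791, 751]
Lookup 549: h=4, probe 4,0 → slot 0 empty, not found.

2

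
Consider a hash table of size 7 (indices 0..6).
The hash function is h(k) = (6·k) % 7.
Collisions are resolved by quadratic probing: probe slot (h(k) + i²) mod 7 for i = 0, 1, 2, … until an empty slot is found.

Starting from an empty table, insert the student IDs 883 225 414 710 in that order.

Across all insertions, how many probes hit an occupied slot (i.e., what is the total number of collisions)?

3

883 hashes to 6; slot 6 is free → place at 6.
225 hashes to 6; 6 taken → place at 0.
414 hashes to 6; 6,0 taken → place at 3.
710 hashes to 4; slot 4 is free → place at 4.
Table: [225, ∅, ∅, 414, 710, ∅, 883]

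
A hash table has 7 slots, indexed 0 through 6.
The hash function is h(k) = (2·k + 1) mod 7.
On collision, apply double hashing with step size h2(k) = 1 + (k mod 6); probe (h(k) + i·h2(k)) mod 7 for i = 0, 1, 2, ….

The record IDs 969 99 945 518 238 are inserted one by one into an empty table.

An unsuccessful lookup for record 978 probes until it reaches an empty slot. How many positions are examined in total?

2

969 hashes to 0; slot 0 is free -> place at 0.
99 hashes to 3; slot 3 is free -> place at 3.
945 hashes to 1; slot 1 is free -> place at 1.
518 hashes to 1, h2=3; 1 taken -> place at 4.
238 hashes to 1, h2=5; 1 taken -> place at 6.
Table: [969, 945, ., 99, 518, ., 238]
Lookup 978: h=4, h2=1, probe 4,5 → slot 5 empty, not found.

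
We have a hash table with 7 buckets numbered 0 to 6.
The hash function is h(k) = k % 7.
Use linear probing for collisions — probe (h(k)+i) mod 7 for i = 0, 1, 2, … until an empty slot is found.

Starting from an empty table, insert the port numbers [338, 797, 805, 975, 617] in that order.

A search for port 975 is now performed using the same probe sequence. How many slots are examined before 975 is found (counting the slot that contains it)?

2

338 hashes to 2; slot 2 is free -> place at 2.
797 hashes to 6; slot 6 is free -> place at 6.
805 hashes to 0; slot 0 is free -> place at 0.
975 hashes to 2; 2 taken -> place at 3.
617 hashes to 1; slot 1 is free -> place at 1.
Table: [805, 617, 338, 975, —, —, 797]
Lookup 975: h=2, probe 2,3 → found at 3.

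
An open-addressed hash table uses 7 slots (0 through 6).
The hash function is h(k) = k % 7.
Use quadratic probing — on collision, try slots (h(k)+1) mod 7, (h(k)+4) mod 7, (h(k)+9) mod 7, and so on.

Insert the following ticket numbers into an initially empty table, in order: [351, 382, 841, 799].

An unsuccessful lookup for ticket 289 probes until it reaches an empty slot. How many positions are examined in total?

351 hashes to 1; slot 1 is free => place at 1.
382 hashes to 4; slot 4 is free => place at 4.
841 hashes to 1; 1 taken => place at 2.
799 hashes to 1; 1,2 taken => place at 5.
Table: [∅, 351, 841, ∅, 382, 799, ∅]
Lookup 289: h=2, probe 2,3 → slot 3 empty, not found.

2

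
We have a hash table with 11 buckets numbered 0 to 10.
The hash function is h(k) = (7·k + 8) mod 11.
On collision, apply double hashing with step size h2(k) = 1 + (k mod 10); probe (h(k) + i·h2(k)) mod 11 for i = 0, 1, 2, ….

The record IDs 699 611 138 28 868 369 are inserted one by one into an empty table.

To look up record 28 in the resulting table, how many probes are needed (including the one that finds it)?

3

Insert 699: h=6, slot 6 empty => index 6.
Insert 611: h=6, h2=2, slot 6 occupied => index 8.
Insert 138: h=6, h2=9, slot 6 occupied => index 4.
Insert 28: h=6, h2=9, slots 6,4 occupied => index 2.
Insert 868: h=1, slot 1 empty => index 1.
Insert 369: h=6, h2=10, slot 6 occupied => index 5.
Table: [_, 868, 28, _, 138, 369, 699, _, 611, _, _]
Lookup 28: h=6, h2=9, probe 6,4,2 → found at 2.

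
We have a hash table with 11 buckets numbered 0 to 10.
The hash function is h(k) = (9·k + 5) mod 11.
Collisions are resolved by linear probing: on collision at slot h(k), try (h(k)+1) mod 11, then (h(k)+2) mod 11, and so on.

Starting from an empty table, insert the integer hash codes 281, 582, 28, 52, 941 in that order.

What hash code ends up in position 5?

28

281: h=4 → slot 4
582: h=7 → slot 7
28: h=4, probe 4,5 → slot 5
52: h=0 → slot 0
941: h=4, probe 4,5,6 → slot 6
Table: [52, _, _, _, 281, 28, 941, 582, _, _, _]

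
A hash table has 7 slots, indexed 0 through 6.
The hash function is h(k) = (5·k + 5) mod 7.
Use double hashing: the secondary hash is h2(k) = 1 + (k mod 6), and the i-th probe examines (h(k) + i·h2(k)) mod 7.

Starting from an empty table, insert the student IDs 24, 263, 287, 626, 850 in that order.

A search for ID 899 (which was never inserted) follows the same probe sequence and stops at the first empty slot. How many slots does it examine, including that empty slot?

4

Insert 24: h=6, slot 6 empty → index 6.
Insert 263: h=4, slot 4 empty → index 4.
Insert 287: h=5, slot 5 empty → index 5.
Insert 626: h=6, h2=3, slot 6 occupied → index 2.
Insert 850: h=6, h2=5, slots 6,4,2 occupied → index 0.
Table: [850, ∅, 626, ∅, 263, 287, 24]
Lookup 899: h=6, h2=6, probe 6,5,4,3 → slot 3 empty, not found.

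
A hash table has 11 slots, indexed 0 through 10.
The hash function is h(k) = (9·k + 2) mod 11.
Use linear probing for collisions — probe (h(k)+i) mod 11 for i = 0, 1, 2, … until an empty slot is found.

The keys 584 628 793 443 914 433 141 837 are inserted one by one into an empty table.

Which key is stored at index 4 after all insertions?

Insert 584: h=0, slot 0 empty -> index 0.
Insert 628: h=0, slot 0 occupied -> index 1.
Insert 793: h=0, slots 0,1 occupied -> index 2.
Insert 443: h=7, slot 7 empty -> index 7.
Insert 914: h=0, slots 0,1,2 occupied -> index 3.
Insert 433: h=5, slot 5 empty -> index 5.
Insert 141: h=6, slot 6 empty -> index 6.
Insert 837: h=0, slots 0,1,2,3 occupied -> index 4.
Table: [584, 628, 793, 914, 837, 433, 141, 443, -, -, -]

837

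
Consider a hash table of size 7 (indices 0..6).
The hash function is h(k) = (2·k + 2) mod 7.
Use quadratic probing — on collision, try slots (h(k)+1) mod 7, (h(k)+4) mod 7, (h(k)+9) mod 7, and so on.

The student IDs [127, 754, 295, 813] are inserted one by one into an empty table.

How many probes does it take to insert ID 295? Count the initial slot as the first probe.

127: h=4 → slot 4
754: h=5 → slot 5
295: h=4, probe 4,5,1 → slot 1
813: h=4, probe 4,5,1,6 → slot 6
Table: [., 295, ., ., 127, 754, 813]

3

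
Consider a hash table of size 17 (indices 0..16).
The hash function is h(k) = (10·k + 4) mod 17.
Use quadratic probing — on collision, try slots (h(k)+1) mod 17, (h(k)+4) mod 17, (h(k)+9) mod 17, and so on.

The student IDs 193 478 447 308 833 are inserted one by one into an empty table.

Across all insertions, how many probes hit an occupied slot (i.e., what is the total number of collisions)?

1

193 hashes to 13; slot 13 is free -> place at 13.
478 hashes to 7; slot 7 is free -> place at 7.
447 hashes to 3; slot 3 is free -> place at 3.
308 hashes to 7; 7 taken -> place at 8.
833 hashes to 4; slot 4 is free -> place at 4.
Table: [_, _, _, 447, 833, _, _, 478, 308, _, _, _, _, 193, _, _, _]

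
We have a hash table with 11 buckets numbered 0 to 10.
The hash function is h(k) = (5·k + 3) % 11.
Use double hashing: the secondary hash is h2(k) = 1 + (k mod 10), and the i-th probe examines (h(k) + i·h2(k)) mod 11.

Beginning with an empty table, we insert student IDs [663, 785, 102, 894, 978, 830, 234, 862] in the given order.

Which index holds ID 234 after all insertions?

Insert 663: h=7, slot 7 empty -> index 7.
Insert 785: h=1, slot 1 empty -> index 1.
Insert 102: h=7, h2=3, slot 7 occupied -> index 10.
Insert 894: h=7, h2=5, slots 7,1 occupied -> index 6.
Insert 978: h=9, slot 9 empty -> index 9.
Insert 830: h=6, h2=1, slots 6,7 occupied -> index 8.
Insert 234: h=7, h2=5, slots 7,1,6 occupied -> index 0.
Insert 862: h=1, h2=3, slot 1 occupied -> index 4.
Table: [234, 785, -, -, 862, -, 894, 663, 830, 978, 102]

0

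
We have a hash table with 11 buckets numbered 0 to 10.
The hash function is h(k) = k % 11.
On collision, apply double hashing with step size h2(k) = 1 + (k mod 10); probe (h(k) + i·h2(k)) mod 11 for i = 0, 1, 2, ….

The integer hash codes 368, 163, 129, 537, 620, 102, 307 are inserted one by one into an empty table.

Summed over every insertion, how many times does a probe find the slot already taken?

1

368: h=5 → slot 5
163: h=9 → slot 9
129: h=8 → slot 8
537: h=9, h2=8, probe 9,6 → slot 6
620: h=4 → slot 4
102: h=3 → slot 3
307: h=10 → slot 10
Table: [_, _, _, 102, 620, 368, 537, _, 129, 163, 307]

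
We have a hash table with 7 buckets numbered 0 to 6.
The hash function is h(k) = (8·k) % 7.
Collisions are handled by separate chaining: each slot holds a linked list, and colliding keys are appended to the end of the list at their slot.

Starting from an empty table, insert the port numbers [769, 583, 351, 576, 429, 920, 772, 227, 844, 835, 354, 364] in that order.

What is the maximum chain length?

Insert 769: h=6, bucket 6 empty → new chain.
Insert 583: h=2, bucket 2 empty → new chain.
Insert 351: h=1, bucket 1 empty → new chain.
Insert 576: h=2, bucket 2 nonempty → append to chain.
Insert 429: h=2, bucket 2 nonempty → append to chain.
Insert 920: h=3, bucket 3 empty → new chain.
Insert 772: h=2, bucket 2 nonempty → append to chain.
Insert 227: h=3, bucket 3 nonempty → append to chain.
Insert 844: h=4, bucket 4 empty → new chain.
Insert 835: h=2, bucket 2 nonempty → append to chain.
Insert 354: h=4, bucket 4 nonempty → append to chain.
Insert 364: h=0, bucket 0 empty → new chain.
Final buckets:
0: 364
1: 351
2: 583 -> 576 -> 429 -> 772 -> 835
3: 920 -> 227
4: 844 -> 354
5: ∅
6: 769

5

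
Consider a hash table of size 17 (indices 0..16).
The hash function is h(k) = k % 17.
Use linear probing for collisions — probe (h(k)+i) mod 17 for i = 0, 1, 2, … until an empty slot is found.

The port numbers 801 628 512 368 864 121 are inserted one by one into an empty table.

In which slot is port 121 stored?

4

Insert 801: h=2, slot 2 empty → index 2.
Insert 628: h=16, slot 16 empty → index 16.
Insert 512: h=2, slot 2 occupied → index 3.
Insert 368: h=11, slot 11 empty → index 11.
Insert 864: h=14, slot 14 empty → index 14.
Insert 121: h=2, slots 2,3 occupied → index 4.
Table: [_, _, 801, 512, 121, _, _, _, _, _, _, 368, _, _, 864, _, 628]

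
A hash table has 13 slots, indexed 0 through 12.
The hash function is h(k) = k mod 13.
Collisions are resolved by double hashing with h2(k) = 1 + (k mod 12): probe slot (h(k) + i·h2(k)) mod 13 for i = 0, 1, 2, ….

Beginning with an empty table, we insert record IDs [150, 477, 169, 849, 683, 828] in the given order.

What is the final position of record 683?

Insert 150: h=7, slot 7 empty → index 7.
Insert 477: h=9, slot 9 empty → index 9.
Insert 169: h=0, slot 0 empty → index 0.
Insert 849: h=4, slot 4 empty → index 4.
Insert 683: h=7, h2=12, slot 7 occupied → index 6.
Insert 828: h=9, h2=1, slot 9 occupied → index 10.
Table: [169, —, —, —, 849, —, 683, 150, —, 477, 828, —, —]

6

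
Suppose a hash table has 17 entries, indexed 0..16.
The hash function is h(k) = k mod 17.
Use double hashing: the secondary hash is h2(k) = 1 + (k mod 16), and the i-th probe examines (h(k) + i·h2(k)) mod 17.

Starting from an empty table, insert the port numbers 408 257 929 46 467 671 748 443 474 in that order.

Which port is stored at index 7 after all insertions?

671

408 hashes to 0; slot 0 is free -> place at 0.
257 hashes to 2; slot 2 is free -> place at 2.
929 hashes to 11; slot 11 is free -> place at 11.
46 hashes to 12; slot 12 is free -> place at 12.
467 hashes to 8; slot 8 is free -> place at 8.
671 hashes to 8, h2=16; 8 taken -> place at 7.
748 hashes to 0, h2=13; 0 taken -> place at 13.
443 hashes to 1; slot 1 is free -> place at 1.
474 hashes to 15; slot 15 is free -> place at 15.
Table: [408, 443, 257, —, —, —, —, 671, 467, —, —, 929, 46, 748, —, 474, —]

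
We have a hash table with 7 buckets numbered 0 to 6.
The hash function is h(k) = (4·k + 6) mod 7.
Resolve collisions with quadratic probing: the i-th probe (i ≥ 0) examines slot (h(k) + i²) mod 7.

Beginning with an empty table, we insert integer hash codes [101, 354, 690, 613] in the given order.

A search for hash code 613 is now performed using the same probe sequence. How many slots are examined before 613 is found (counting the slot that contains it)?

101: h=4 -> slot 4
354: h=1 -> slot 1
690: h=1, probe 1,2 -> slot 2
613: h=1, probe 1,2,5 -> slot 5
Table: [-, 354, 690, -, 101, 613, -]
Lookup 613: h=1, probe 1,2,5 → found at 5.

3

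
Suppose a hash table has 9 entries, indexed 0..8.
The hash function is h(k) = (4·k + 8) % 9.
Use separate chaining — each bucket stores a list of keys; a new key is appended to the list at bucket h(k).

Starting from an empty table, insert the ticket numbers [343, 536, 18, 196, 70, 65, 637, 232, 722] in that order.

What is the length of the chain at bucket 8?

343 -> bucket 3
536 -> bucket 1
18 -> bucket 8
196 -> bucket 0
70 -> bucket 0 (collision)
65 -> bucket 7
637 -> bucket 0 (collision)
232 -> bucket 0 (collision)
722 -> bucket 7 (collision)
Final buckets:
0: 196 -> 70 -> 637 -> 232
1: 536
2: ∅
3: 343
4: ∅
5: ∅
6: ∅
7: 65 -> 722
8: 18

1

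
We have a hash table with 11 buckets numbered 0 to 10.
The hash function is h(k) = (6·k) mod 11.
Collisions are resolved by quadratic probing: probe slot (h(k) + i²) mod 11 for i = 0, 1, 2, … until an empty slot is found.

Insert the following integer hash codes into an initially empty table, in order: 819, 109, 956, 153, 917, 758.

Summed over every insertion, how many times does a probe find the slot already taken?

6

819: h=8 → slot 8
109: h=5 → slot 5
956: h=5, probe 5,6 → slot 6
153: h=5, probe 5,6,9 → slot 9
917: h=2 → slot 2
758: h=5, probe 5,6,9,3 → slot 3
Table: [∅, ∅, 917, 758, ∅, 109, 956, ∅, 819, 153, ∅]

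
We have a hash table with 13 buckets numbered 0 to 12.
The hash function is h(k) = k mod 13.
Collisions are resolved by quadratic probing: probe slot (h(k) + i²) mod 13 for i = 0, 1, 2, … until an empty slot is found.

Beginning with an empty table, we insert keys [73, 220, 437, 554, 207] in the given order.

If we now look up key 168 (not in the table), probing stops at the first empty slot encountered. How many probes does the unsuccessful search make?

73 hashes to 8; slot 8 is free => place at 8.
220 hashes to 12; slot 12 is free => place at 12.
437 hashes to 8; 8 taken => place at 9.
554 hashes to 8; 8,9,12 taken => place at 4.
207 hashes to 12; 12 taken => place at 0.
Table: [207, ., ., ., 554, ., ., ., 73, 437, ., ., 220]
Lookup 168: h=12, probe 12,0,3 → slot 3 empty, not found.

3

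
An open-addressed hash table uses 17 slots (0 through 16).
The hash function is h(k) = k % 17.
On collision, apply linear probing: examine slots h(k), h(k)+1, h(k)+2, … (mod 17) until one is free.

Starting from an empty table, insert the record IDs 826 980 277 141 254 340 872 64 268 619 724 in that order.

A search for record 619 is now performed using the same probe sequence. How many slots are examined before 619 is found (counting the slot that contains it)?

Insert 826: h=10, slot 10 empty => index 10.
Insert 980: h=11, slot 11 empty => index 11.
Insert 277: h=5, slot 5 empty => index 5.
Insert 141: h=5, slot 5 occupied => index 6.
Insert 254: h=16, slot 16 empty => index 16.
Insert 340: h=0, slot 0 empty => index 0.
Insert 872: h=5, slots 5,6 occupied => index 7.
Insert 64: h=13, slot 13 empty => index 13.
Insert 268: h=13, slot 13 occupied => index 14.
Insert 619: h=7, slot 7 occupied => index 8.
Insert 724: h=10, slots 10,11 occupied => index 12.
Table: [340, ., ., ., ., 277, 141, 872, 619, ., 826, 980, 724, 64, 268, ., 254]
Lookup 619: h=7, probe 7,8 → found at 8.

2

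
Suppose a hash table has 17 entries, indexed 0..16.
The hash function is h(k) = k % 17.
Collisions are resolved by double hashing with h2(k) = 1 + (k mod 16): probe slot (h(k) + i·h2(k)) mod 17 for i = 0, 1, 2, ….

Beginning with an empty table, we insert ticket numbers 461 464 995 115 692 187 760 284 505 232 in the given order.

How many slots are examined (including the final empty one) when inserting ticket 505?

461: h=2 => slot 2
464: h=5 => slot 5
995: h=9 => slot 9
115: h=13 => slot 13
692: h=12 => slot 12
187: h=0 => slot 0
760: h=12, h2=9, probe 12,4 => slot 4
284: h=12, h2=13, probe 12,8 => slot 8
505: h=12, h2=10, probe 12,5,15 => slot 15
232: h=11 => slot 11
Table: [187, ., 461, ., 760, 464, ., ., 284, 995, ., 232, 692, 115, ., 505, .]

3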